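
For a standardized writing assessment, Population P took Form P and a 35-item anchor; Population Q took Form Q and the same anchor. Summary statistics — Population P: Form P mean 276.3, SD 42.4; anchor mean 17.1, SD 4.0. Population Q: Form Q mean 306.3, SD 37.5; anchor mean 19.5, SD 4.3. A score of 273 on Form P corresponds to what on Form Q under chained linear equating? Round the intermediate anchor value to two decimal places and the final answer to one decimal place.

282.7

Form P → anchor (Population P): v = (4.0/42.4)(273 − 276.3) + 17.1 = 16.79
anchor → Form Q (Population Q): y = (37.5/4.3)(16.79 − 19.5) + 306.3 = 282.7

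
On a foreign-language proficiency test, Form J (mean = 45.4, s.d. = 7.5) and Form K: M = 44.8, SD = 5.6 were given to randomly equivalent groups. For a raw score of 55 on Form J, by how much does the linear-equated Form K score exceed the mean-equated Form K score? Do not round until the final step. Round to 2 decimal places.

Mean-equated: 55 + (44.8 − 45.4) = 54.40
Linear-equated: (5.6/7.5)(55 − 45.4) + 44.8 = 51.968
Difference = 51.968 − 54.40 = -2.43

-2.43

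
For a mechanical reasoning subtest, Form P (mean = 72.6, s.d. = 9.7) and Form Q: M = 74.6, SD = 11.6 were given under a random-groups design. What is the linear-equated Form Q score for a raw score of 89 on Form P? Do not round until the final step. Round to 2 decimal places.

Linear equating: y = (SD_Y/SD_X)(x − M_X) + M_Y
y = (11.6/9.7)(89 − 72.6) + 74.6
y = 1.195876 × 16.4 + 74.6 = 19.6124 + 74.6 = 94.21

94.21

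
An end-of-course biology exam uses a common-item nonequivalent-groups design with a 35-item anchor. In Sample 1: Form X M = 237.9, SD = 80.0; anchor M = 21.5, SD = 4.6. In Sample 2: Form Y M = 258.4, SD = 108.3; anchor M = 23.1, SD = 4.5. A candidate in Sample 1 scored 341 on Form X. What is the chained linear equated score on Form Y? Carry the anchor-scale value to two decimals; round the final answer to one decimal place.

362.6

Form X → anchor (Sample 1): v = (4.6/80.0)(341 − 237.9) + 21.5 = 27.43
anchor → Form Y (Sample 2): y = (108.3/4.5)(27.43 − 23.1) + 258.4 = 362.6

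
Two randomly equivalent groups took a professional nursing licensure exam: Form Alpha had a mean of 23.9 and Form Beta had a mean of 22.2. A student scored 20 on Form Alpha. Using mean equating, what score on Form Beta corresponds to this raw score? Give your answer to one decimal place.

Mean equating: y = x + (M_Y − M_X) = 20 + (22.2 − 23.9) = 18.3

18.3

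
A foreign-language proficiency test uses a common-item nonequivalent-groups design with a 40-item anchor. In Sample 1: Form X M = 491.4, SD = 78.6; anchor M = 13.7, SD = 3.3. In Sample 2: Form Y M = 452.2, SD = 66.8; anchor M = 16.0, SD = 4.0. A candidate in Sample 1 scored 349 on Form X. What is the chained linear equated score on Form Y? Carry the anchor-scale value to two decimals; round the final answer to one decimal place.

Form X → anchor (Sample 1): v = (3.3/78.6)(349 − 491.4) + 13.7 = 7.72
anchor → Form Y (Sample 2): y = (66.8/4.0)(7.72 − 16.0) + 452.2 = 313.9

313.9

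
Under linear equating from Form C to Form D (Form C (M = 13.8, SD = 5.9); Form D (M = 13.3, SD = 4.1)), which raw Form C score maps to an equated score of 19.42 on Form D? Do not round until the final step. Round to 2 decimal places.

22.61

Invert y = (SD_Y/SD_X)(x − M_X) + M_Y:
x = (SD_X/SD_Y)(y − M_Y) + M_X = (5.9/4.1)(19.42 − 13.3) + 13.8
x = 1.439024 × 6.120 + 13.8 = 22.61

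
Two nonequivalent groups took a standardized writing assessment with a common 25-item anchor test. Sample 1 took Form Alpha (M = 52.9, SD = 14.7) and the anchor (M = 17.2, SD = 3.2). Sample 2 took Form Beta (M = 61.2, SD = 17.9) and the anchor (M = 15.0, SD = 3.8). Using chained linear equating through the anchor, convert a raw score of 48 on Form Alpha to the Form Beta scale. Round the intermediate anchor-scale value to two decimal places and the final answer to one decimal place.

66.5

Form Alpha → anchor (Sample 1): v = (3.2/14.7)(48 − 52.9) + 17.2 = 16.13
anchor → Form Beta (Sample 2): y = (17.9/3.8)(16.13 − 15.0) + 61.2 = 66.5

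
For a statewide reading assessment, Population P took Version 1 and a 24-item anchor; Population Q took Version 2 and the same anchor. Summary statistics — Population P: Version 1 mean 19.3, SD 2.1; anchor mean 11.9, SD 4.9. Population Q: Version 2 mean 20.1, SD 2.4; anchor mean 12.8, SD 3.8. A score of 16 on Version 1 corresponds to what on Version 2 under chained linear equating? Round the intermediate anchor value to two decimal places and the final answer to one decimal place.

14.7

Version 1 → anchor (Population P): v = (4.9/2.1)(16 − 19.3) + 11.9 = 4.20
anchor → Version 2 (Population Q): y = (2.4/3.8)(4.20 − 12.8) + 20.1 = 14.7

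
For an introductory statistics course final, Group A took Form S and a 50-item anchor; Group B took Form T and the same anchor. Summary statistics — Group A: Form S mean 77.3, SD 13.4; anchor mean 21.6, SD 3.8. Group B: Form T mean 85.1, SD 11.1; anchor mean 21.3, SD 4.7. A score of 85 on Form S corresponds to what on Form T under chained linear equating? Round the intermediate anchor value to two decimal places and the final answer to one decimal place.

Form S → anchor (Group A): v = (3.8/13.4)(85 − 77.3) + 21.6 = 23.78
anchor → Form T (Group B): y = (11.1/4.7)(23.78 − 21.3) + 85.1 = 91.0

91.0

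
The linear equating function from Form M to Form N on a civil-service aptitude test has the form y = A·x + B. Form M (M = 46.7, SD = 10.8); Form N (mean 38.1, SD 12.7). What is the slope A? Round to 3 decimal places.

A = SD_Y / SD_X = 12.7 / 10.8 = 1.176

1.176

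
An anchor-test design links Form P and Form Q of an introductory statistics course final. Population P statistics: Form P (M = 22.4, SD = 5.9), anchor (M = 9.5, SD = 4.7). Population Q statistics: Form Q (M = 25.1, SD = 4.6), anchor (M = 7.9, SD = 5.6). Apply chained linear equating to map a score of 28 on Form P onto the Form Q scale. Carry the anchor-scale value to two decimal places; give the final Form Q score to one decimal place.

30.1

Form P → anchor (Population P): v = (4.7/5.9)(28 − 22.4) + 9.5 = 13.96
anchor → Form Q (Population Q): y = (4.6/5.6)(13.96 − 7.9) + 25.1 = 30.1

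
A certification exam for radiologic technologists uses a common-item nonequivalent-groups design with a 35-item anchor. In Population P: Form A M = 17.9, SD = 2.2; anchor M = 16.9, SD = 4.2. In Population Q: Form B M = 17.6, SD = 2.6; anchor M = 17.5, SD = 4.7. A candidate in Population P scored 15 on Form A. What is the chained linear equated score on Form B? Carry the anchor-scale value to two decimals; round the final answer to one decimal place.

14.2

Form A → anchor (Population P): v = (4.2/2.2)(15 − 17.9) + 16.9 = 11.36
anchor → Form B (Population Q): y = (2.6/4.7)(11.36 − 17.5) + 17.6 = 14.2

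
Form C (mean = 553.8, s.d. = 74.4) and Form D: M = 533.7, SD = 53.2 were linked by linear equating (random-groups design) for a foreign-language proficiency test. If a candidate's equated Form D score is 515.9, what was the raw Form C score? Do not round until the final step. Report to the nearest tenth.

528.9

Invert y = (SD_Y/SD_X)(x − M_X) + M_Y:
x = (SD_X/SD_Y)(y − M_Y) + M_X = (74.4/53.2)(515.9 − 533.7) + 553.8
x = 1.398496 × -17.800 + 553.8 = 528.9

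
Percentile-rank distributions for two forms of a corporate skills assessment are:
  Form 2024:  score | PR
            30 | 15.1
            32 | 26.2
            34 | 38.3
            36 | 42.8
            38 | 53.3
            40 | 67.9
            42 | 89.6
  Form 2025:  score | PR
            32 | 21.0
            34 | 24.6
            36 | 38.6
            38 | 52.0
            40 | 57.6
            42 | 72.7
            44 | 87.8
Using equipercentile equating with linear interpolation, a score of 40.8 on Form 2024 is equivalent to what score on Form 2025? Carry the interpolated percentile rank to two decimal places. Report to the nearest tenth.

PR of 40.8 on Form 2024: 67.9 + (40.8 − 40)/(42 − 40) × (89.6 − 67.9) = 76.58
On Form 2025, PR 76.58 falls between score 42 (PR 72.7) and 44 (PR 87.8).
Interpolate: 42 + (76.58 − 72.7)/(87.8 − 72.7) × (44 − 42) = 42.5

42.5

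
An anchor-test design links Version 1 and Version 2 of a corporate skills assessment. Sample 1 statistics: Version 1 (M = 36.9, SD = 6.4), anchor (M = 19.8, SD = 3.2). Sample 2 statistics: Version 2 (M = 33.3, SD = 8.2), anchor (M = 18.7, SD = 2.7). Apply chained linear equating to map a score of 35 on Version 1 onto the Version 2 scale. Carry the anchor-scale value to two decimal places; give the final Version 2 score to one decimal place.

33.8

Version 1 → anchor (Sample 1): v = (3.2/6.4)(35 − 36.9) + 19.8 = 18.85
anchor → Version 2 (Sample 2): y = (8.2/2.7)(18.85 − 18.7) + 33.3 = 33.8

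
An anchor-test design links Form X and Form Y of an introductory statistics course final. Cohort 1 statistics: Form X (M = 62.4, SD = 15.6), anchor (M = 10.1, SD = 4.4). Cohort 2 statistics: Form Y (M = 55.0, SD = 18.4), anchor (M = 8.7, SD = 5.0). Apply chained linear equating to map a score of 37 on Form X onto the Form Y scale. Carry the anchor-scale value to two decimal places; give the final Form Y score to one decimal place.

Form X → anchor (Cohort 1): v = (4.4/15.6)(37 − 62.4) + 10.1 = 2.94
anchor → Form Y (Cohort 2): y = (18.4/5.0)(2.94 − 8.7) + 55.0 = 33.8

33.8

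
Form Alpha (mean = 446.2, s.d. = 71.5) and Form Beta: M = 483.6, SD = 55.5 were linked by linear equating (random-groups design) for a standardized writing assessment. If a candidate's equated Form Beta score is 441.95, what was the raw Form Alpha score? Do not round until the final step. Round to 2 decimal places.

Invert y = (SD_Y/SD_X)(x − M_X) + M_Y:
x = (SD_X/SD_Y)(y − M_Y) + M_X = (71.5/55.5)(441.95 − 483.6) + 446.2
x = 1.288288 × -41.650 + 446.2 = 392.54

392.54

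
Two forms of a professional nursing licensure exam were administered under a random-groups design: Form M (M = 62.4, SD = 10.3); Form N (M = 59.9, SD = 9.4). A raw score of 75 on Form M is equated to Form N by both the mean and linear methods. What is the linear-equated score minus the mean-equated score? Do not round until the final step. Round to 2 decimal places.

Mean-equated: 75 + (59.9 − 62.4) = 72.50
Linear-equated: (9.4/10.3)(75 − 62.4) + 59.9 = 71.399
Difference = 71.399 − 72.50 = -1.10

-1.10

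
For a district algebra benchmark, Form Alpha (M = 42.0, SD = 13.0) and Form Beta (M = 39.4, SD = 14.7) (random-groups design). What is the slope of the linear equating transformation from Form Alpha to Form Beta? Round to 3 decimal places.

A = SD_Y / SD_X = 14.7 / 13.0 = 1.131

1.131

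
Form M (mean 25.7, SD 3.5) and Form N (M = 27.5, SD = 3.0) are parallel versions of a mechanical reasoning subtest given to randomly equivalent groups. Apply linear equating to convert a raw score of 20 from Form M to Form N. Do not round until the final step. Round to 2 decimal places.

Linear equating: y = (SD_Y/SD_X)(x − M_X) + M_Y
y = (3.0/3.5)(20 − 25.7) + 27.5
y = 0.857143 × -5.7 + 27.5 = -4.8857 + 27.5 = 22.61

22.61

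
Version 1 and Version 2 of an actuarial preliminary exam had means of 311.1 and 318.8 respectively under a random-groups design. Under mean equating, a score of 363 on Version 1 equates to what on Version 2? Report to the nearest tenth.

370.7

Mean equating: y = x + (M_Y − M_X) = 363 + (318.8 − 311.1) = 370.7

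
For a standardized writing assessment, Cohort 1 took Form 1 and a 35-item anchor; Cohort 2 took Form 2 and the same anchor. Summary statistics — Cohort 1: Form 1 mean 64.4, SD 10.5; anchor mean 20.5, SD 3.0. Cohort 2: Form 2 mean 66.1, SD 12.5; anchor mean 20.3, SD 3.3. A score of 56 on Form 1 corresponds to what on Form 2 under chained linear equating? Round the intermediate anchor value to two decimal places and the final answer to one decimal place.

Form 1 → anchor (Cohort 1): v = (3.0/10.5)(56 − 64.4) + 20.5 = 18.10
anchor → Form 2 (Cohort 2): y = (12.5/3.3)(18.10 − 20.3) + 66.1 = 57.8

57.8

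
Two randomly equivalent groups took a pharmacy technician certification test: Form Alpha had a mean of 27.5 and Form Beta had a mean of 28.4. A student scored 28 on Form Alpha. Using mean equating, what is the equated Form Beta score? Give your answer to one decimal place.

Mean equating: y = x + (M_Y − M_X) = 28 + (28.4 − 27.5) = 28.9

28.9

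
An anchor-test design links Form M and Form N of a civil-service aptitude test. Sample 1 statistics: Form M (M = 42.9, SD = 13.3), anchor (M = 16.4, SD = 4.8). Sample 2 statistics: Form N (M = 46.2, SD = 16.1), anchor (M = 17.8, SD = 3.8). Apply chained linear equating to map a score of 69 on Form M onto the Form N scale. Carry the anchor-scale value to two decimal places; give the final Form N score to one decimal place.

Form M → anchor (Sample 1): v = (4.8/13.3)(69 − 42.9) + 16.4 = 25.82
anchor → Form N (Sample 2): y = (16.1/3.8)(25.82 − 17.8) + 46.2 = 80.2

80.2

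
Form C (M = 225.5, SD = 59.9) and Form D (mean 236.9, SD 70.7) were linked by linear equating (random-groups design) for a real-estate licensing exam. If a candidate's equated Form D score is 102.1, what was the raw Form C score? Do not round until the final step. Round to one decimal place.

Invert y = (SD_Y/SD_X)(x − M_X) + M_Y:
x = (SD_X/SD_Y)(y − M_Y) + M_X = (59.9/70.7)(102.1 − 236.9) + 225.5
x = 0.847242 × -134.800 + 225.5 = 111.3

111.3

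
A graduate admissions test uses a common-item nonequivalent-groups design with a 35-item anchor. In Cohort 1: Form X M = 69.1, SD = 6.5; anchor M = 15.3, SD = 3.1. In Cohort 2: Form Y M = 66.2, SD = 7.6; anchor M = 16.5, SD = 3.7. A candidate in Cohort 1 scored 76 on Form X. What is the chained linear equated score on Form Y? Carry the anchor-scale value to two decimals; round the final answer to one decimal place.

Form X → anchor (Cohort 1): v = (3.1/6.5)(76 − 69.1) + 15.3 = 18.59
anchor → Form Y (Cohort 2): y = (7.6/3.7)(18.59 − 16.5) + 66.2 = 70.5

70.5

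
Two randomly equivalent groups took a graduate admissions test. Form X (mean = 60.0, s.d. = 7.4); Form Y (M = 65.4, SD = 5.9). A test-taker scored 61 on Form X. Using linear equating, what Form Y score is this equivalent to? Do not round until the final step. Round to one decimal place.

Linear equating: y = (SD_Y/SD_X)(x − M_X) + M_Y
y = (5.9/7.4)(61 − 60.0) + 65.4
y = 0.797297 × 1.0 + 65.4 = 0.7973 + 65.4 = 66.2

66.2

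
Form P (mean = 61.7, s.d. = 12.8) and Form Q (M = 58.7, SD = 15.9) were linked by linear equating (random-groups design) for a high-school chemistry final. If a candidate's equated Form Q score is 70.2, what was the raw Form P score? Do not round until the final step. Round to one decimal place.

Invert y = (SD_Y/SD_X)(x − M_X) + M_Y:
x = (SD_X/SD_Y)(y − M_Y) + M_X = (12.8/15.9)(70.2 − 58.7) + 61.7
x = 0.805031 × 11.500 + 61.7 = 71.0

71.0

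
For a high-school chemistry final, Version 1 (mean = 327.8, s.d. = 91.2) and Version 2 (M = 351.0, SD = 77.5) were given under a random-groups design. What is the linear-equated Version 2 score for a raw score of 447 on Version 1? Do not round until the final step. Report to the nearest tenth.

452.3

Linear equating: y = (SD_Y/SD_X)(x − M_X) + M_Y
y = (77.5/91.2)(447 − 327.8) + 351.0
y = 0.849781 × 119.2 + 351.0 = 101.2939 + 351.0 = 452.3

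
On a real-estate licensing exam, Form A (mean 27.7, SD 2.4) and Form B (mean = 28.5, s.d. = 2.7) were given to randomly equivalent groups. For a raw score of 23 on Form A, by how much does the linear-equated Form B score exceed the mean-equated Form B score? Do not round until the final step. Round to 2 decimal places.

Mean-equated: 23 + (28.5 − 27.7) = 23.80
Linear-equated: (2.7/2.4)(23 − 27.7) + 28.5 = 23.212
Difference = 23.212 − 23.80 = -0.59

-0.59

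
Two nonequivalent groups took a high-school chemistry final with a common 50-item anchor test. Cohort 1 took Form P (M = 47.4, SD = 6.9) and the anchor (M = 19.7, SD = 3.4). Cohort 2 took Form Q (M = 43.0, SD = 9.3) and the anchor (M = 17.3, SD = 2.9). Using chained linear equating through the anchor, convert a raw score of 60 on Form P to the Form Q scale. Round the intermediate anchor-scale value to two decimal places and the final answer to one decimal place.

Form P → anchor (Cohort 1): v = (3.4/6.9)(60 − 47.4) + 19.7 = 25.91
anchor → Form Q (Cohort 2): y = (9.3/2.9)(25.91 − 17.3) + 43.0 = 70.6

70.6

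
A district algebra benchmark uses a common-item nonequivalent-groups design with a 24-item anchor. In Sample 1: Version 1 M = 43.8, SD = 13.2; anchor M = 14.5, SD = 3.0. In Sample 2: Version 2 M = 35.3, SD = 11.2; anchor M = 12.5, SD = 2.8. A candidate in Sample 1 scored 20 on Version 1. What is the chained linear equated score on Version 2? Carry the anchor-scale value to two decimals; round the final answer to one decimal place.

21.7

Version 1 → anchor (Sample 1): v = (3.0/13.2)(20 − 43.8) + 14.5 = 9.09
anchor → Version 2 (Sample 2): y = (11.2/2.8)(9.09 − 12.5) + 35.3 = 21.7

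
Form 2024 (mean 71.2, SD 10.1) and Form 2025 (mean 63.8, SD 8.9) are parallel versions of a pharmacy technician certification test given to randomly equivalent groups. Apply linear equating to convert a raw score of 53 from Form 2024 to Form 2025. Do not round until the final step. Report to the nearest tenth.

47.8

Linear equating: y = (SD_Y/SD_X)(x − M_X) + M_Y
y = (8.9/10.1)(53 − 71.2) + 63.8
y = 0.881188 × -18.2 + 63.8 = -16.0376 + 63.8 = 47.8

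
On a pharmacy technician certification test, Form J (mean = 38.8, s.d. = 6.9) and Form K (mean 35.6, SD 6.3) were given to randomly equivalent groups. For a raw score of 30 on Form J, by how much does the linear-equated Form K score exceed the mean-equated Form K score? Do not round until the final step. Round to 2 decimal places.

0.77

Mean-equated: 30 + (35.6 − 38.8) = 26.80
Linear-equated: (6.3/6.9)(30 − 38.8) + 35.6 = 27.565
Difference = 27.565 − 26.80 = 0.77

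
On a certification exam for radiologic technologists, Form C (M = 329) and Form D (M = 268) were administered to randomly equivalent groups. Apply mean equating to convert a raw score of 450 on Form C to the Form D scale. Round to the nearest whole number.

Mean equating: y = x + (M_Y − M_X) = 450 + (268 − 329) = 389

389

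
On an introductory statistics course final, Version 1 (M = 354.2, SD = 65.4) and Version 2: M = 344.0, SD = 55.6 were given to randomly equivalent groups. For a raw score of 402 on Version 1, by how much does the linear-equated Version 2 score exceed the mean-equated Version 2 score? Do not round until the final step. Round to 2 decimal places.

-7.16

Mean-equated: 402 + (344.0 − 354.2) = 391.80
Linear-equated: (55.6/65.4)(402 − 354.2) + 344.0 = 384.637
Difference = 384.637 − 391.80 = -7.16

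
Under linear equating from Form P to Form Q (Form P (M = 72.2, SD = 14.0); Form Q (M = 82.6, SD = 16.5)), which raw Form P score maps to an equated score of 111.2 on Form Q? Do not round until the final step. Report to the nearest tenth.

96.5

Invert y = (SD_Y/SD_X)(x − M_X) + M_Y:
x = (SD_X/SD_Y)(y − M_Y) + M_X = (14.0/16.5)(111.2 − 82.6) + 72.2
x = 0.848485 × 28.600 + 72.2 = 96.5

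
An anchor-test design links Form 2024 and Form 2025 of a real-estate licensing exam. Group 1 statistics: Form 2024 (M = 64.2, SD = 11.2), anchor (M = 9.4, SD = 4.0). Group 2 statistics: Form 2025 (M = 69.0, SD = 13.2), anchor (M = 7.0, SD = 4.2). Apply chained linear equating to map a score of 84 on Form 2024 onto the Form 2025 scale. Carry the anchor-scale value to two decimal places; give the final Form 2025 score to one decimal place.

Form 2024 → anchor (Group 1): v = (4.0/11.2)(84 − 64.2) + 9.4 = 16.47
anchor → Form 2025 (Group 2): y = (13.2/4.2)(16.47 − 7.0) + 69.0 = 98.8

98.8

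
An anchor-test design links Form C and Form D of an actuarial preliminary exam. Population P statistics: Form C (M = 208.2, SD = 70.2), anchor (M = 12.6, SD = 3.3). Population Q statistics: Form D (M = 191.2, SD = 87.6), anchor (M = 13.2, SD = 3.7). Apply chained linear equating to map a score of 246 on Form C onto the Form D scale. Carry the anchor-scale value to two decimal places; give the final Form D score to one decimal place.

Form C → anchor (Population P): v = (3.3/70.2)(246 − 208.2) + 12.6 = 14.38
anchor → Form D (Population Q): y = (87.6/3.7)(14.38 − 13.2) + 191.2 = 219.1

219.1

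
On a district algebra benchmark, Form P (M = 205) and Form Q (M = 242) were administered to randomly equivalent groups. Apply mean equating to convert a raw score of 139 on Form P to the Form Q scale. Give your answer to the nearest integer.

176

Mean equating: y = x + (M_Y − M_X) = 139 + (242 − 205) = 176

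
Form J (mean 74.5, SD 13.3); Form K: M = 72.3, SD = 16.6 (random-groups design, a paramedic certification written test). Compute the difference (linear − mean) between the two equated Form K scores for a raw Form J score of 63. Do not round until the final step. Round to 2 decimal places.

Mean-equated: 63 + (72.3 − 74.5) = 60.80
Linear-equated: (16.6/13.3)(63 − 74.5) + 72.3 = 57.947
Difference = 57.947 − 60.80 = -2.85

-2.85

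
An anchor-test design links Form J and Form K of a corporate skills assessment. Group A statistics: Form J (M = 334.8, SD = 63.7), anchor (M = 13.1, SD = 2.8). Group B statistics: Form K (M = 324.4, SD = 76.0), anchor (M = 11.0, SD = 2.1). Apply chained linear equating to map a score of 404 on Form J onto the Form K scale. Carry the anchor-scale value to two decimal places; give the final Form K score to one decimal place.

Form J → anchor (Group A): v = (2.8/63.7)(404 − 334.8) + 13.1 = 16.14
anchor → Form K (Group B): y = (76.0/2.1)(16.14 − 11.0) + 324.4 = 510.4

510.4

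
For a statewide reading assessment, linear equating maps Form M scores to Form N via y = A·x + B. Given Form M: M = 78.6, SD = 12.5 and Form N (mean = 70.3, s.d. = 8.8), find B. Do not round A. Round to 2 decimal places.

A = SD_Y / SD_X = 8.8 / 12.5 = 0.704000
B = M_Y − A·M_X = 70.3 − 0.704000 × 78.6 = 14.97

14.97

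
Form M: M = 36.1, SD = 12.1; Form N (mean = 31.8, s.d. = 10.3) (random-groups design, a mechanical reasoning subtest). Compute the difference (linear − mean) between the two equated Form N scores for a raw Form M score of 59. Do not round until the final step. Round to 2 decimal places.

-3.41

Mean-equated: 59 + (31.8 − 36.1) = 54.70
Linear-equated: (10.3/12.1)(59 − 36.1) + 31.8 = 51.293
Difference = 51.293 − 54.70 = -3.41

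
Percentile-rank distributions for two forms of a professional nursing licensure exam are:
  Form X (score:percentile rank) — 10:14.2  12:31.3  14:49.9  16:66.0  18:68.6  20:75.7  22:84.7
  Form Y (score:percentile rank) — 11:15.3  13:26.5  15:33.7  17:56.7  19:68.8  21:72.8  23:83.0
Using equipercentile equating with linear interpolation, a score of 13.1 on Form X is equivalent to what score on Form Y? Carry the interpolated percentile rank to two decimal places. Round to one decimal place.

PR of 13.1 on Form X: 31.3 + (13.1 − 12)/(14 − 12) × (49.9 − 31.3) = 41.53
On Form Y, PR 41.53 falls between score 15 (PR 33.7) and 17 (PR 56.7).
Interpolate: 15 + (41.53 − 33.7)/(56.7 − 33.7) × (17 − 15) = 15.7

15.7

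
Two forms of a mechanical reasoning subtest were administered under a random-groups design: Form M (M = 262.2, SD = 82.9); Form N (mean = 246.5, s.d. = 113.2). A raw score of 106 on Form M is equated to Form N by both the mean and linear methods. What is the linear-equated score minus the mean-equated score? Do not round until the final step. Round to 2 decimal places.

-57.09

Mean-equated: 106 + (246.5 − 262.2) = 90.30
Linear-equated: (113.2/82.9)(106 − 262.2) + 246.5 = 33.209
Difference = 33.209 − 90.30 = -57.09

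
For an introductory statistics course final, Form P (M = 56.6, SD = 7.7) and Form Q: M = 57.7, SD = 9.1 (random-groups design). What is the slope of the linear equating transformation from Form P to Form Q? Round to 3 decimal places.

1.182

A = SD_Y / SD_X = 9.1 / 7.7 = 1.182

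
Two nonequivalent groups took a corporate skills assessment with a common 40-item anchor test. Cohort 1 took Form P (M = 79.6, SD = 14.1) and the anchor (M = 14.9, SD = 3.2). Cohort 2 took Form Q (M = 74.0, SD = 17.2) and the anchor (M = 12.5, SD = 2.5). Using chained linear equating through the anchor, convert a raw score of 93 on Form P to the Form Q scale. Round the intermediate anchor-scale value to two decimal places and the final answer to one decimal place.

111.4

Form P → anchor (Cohort 1): v = (3.2/14.1)(93 − 79.6) + 14.9 = 17.94
anchor → Form Q (Cohort 2): y = (17.2/2.5)(17.94 − 12.5) + 74.0 = 111.4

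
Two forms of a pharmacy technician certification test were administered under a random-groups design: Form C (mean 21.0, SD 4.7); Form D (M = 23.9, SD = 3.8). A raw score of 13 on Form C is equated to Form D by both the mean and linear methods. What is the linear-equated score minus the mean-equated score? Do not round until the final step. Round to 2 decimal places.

Mean-equated: 13 + (23.9 − 21.0) = 15.90
Linear-equated: (3.8/4.7)(13 − 21.0) + 23.9 = 17.432
Difference = 17.432 − 15.90 = 1.53

1.53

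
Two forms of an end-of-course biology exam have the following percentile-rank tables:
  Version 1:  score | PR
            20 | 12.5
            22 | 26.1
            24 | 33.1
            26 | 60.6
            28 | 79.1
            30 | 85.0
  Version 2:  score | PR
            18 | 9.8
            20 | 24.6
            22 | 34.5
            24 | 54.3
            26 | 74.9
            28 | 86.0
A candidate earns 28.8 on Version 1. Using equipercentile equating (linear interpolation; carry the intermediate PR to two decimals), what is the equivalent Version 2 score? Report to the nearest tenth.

27.2

PR of 28.8 on Version 1: 79.1 + (28.8 − 28)/(30 − 28) × (85.0 − 79.1) = 81.46
On Version 2, PR 81.46 falls between score 26 (PR 74.9) and 28 (PR 86.0).
Interpolate: 26 + (81.46 − 74.9)/(86.0 − 74.9) × (28 − 26) = 27.2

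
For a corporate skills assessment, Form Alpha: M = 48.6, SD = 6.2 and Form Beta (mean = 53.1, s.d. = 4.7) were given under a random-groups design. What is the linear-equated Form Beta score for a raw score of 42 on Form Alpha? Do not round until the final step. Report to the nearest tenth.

48.1

Linear equating: y = (SD_Y/SD_X)(x − M_X) + M_Y
y = (4.7/6.2)(42 − 48.6) + 53.1
y = 0.758065 × -6.6 + 53.1 = -5.0032 + 53.1 = 48.1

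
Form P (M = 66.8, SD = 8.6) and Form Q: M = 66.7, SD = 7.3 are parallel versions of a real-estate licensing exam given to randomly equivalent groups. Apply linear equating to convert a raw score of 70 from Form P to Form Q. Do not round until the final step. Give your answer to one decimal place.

Linear equating: y = (SD_Y/SD_X)(x − M_X) + M_Y
y = (7.3/8.6)(70 − 66.8) + 66.7
y = 0.848837 × 3.2 + 66.7 = 2.7163 + 66.7 = 69.4

69.4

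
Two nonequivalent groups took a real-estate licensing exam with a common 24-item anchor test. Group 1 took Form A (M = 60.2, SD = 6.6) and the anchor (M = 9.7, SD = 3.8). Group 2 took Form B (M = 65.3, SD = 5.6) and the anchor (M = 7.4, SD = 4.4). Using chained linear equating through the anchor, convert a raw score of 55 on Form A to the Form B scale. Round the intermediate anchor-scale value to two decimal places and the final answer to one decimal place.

64.4

Form A → anchor (Group 1): v = (3.8/6.6)(55 − 60.2) + 9.7 = 6.71
anchor → Form B (Group 2): y = (5.6/4.4)(6.71 − 7.4) + 65.3 = 64.4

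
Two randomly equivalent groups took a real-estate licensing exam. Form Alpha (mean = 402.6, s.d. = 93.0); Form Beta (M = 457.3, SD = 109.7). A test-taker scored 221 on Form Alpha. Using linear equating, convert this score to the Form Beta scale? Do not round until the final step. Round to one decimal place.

Linear equating: y = (SD_Y/SD_X)(x − M_X) + M_Y
y = (109.7/93.0)(221 − 402.6) + 457.3
y = 1.179570 × -181.6 + 457.3 = -214.2099 + 457.3 = 243.1

243.1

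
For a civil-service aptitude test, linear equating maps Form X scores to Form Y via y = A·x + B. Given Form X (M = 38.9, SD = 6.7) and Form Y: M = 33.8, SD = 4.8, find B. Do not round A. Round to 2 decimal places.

A = SD_Y / SD_X = 4.8 / 6.7 = 0.716418
B = M_Y − A·M_X = 33.8 − 0.716418 × 38.9 = 5.93

5.93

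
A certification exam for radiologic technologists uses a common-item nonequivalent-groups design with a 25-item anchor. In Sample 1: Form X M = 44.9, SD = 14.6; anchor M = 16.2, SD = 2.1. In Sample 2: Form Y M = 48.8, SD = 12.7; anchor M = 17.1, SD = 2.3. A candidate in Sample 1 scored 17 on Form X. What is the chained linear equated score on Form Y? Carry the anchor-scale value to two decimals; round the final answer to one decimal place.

21.7

Form X → anchor (Sample 1): v = (2.1/14.6)(17 − 44.9) + 16.2 = 12.19
anchor → Form Y (Sample 2): y = (12.7/2.3)(12.19 − 17.1) + 48.8 = 21.7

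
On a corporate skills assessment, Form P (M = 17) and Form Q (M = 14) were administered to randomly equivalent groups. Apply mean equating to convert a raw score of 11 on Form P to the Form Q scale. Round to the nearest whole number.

Mean equating: y = x + (M_Y − M_X) = 11 + (14 − 17) = 8

8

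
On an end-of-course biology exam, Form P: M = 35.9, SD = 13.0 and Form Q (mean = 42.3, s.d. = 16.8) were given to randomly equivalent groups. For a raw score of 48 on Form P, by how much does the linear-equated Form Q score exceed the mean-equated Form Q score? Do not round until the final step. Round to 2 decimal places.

3.54

Mean-equated: 48 + (42.3 − 35.9) = 54.40
Linear-equated: (16.8/13.0)(48 − 35.9) + 42.3 = 57.937
Difference = 57.937 − 54.40 = 3.54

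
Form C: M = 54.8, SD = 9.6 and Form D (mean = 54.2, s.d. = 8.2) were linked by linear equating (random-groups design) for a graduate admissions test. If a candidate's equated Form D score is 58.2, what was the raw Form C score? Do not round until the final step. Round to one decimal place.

59.5

Invert y = (SD_Y/SD_X)(x − M_X) + M_Y:
x = (SD_X/SD_Y)(y − M_Y) + M_X = (9.6/8.2)(58.2 − 54.2) + 54.8
x = 1.170732 × 4.000 + 54.8 = 59.5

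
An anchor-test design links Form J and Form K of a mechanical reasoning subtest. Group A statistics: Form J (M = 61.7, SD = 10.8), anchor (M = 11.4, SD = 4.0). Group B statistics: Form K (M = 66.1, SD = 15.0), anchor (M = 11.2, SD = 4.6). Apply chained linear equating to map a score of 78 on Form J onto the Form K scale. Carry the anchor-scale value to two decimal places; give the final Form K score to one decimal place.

86.4

Form J → anchor (Group A): v = (4.0/10.8)(78 − 61.7) + 11.4 = 17.44
anchor → Form K (Group B): y = (15.0/4.6)(17.44 − 11.2) + 66.1 = 86.4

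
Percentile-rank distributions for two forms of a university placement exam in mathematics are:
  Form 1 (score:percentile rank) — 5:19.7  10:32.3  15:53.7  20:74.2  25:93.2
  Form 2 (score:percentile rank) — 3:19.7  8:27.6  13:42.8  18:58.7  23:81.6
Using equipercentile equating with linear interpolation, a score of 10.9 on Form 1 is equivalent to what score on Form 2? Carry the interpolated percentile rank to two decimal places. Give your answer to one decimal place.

PR of 10.9 on Form 1: 32.3 + (10.9 − 10)/(15 − 10) × (53.7 − 32.3) = 36.15
On Form 2, PR 36.15 falls between score 8 (PR 27.6) and 13 (PR 42.8).
Interpolate: 8 + (36.15 − 27.6)/(42.8 − 27.6) × (13 − 8) = 10.8

10.8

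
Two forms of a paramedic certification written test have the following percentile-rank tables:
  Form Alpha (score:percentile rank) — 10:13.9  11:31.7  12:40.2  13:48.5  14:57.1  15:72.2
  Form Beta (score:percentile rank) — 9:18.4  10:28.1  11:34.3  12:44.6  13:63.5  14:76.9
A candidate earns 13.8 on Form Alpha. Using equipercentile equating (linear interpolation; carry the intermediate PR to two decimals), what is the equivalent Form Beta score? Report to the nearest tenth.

12.6

PR of 13.8 on Form Alpha: 48.5 + (13.8 − 13)/(14 − 13) × (57.1 − 48.5) = 55.38
On Form Beta, PR 55.38 falls between score 12 (PR 44.6) and 13 (PR 63.5).
Interpolate: 12 + (55.38 − 44.6)/(63.5 − 44.6) × (13 − 12) = 12.6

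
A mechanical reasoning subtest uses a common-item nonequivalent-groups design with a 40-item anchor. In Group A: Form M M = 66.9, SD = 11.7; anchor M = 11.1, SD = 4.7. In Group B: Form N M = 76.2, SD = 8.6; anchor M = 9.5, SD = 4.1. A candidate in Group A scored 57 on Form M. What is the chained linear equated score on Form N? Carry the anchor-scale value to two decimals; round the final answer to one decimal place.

71.2

Form M → anchor (Group A): v = (4.7/11.7)(57 − 66.9) + 11.1 = 7.12
anchor → Form N (Group B): y = (8.6/4.1)(7.12 − 9.5) + 76.2 = 71.2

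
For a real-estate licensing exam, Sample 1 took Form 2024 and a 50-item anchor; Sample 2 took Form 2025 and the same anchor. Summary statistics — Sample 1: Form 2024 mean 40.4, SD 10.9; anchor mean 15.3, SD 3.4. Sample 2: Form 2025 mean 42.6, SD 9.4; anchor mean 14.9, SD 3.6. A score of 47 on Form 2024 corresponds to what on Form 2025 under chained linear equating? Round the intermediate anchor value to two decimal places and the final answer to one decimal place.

Form 2024 → anchor (Sample 1): v = (3.4/10.9)(47 − 40.4) + 15.3 = 17.36
anchor → Form 2025 (Sample 2): y = (9.4/3.6)(17.36 − 14.9) + 42.6 = 49.0

49.0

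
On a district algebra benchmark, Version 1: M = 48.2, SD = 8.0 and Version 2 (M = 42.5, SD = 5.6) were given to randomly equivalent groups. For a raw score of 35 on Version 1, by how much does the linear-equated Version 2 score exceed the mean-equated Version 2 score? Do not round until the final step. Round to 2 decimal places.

Mean-equated: 35 + (42.5 − 48.2) = 29.30
Linear-equated: (5.6/8.0)(35 − 48.2) + 42.5 = 33.260
Difference = 33.260 − 29.30 = 3.96

3.96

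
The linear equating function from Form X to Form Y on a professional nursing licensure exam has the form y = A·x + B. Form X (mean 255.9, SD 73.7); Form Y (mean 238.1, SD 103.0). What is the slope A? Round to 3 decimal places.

A = SD_Y / SD_X = 103.0 / 73.7 = 1.398

1.398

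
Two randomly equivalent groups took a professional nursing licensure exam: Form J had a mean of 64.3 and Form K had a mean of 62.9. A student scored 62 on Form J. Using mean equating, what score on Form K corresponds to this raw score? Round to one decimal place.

Mean equating: y = x + (M_Y − M_X) = 62 + (62.9 − 64.3) = 60.6

60.6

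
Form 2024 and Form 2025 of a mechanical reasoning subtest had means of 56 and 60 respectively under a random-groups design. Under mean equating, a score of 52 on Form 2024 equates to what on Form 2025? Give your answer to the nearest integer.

56

Mean equating: y = x + (M_Y − M_X) = 52 + (60 − 56) = 56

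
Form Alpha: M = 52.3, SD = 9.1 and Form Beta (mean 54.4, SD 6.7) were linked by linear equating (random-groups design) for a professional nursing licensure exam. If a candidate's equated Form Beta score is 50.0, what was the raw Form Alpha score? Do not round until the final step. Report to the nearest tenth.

Invert y = (SD_Y/SD_X)(x − M_X) + M_Y:
x = (SD_X/SD_Y)(y − M_Y) + M_X = (9.1/6.7)(50.0 − 54.4) + 52.3
x = 1.358209 × -4.400 + 52.3 = 46.3

46.3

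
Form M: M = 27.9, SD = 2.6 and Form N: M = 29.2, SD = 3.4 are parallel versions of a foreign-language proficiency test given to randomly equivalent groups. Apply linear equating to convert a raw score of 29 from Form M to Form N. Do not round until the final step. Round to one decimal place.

Linear equating: y = (SD_Y/SD_X)(x − M_X) + M_Y
y = (3.4/2.6)(29 − 27.9) + 29.2
y = 1.307692 × 1.1 + 29.2 = 1.4385 + 29.2 = 30.6

30.6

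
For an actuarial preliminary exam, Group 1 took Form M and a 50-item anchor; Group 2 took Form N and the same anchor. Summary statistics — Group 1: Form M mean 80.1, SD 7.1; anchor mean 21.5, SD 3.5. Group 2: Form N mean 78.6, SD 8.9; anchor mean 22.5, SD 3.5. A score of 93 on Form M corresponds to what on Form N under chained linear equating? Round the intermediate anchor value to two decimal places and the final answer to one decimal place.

92.2

Form M → anchor (Group 1): v = (3.5/7.1)(93 − 80.1) + 21.5 = 27.86
anchor → Form N (Group 2): y = (8.9/3.5)(27.86 − 22.5) + 78.6 = 92.2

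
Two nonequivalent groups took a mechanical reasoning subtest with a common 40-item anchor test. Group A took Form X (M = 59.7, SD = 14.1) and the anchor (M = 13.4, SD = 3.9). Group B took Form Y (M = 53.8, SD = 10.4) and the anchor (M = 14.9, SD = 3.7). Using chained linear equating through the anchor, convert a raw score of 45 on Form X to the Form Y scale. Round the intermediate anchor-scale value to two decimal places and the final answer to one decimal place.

38.1

Form X → anchor (Group A): v = (3.9/14.1)(45 − 59.7) + 13.4 = 9.33
anchor → Form Y (Group B): y = (10.4/3.7)(9.33 − 14.9) + 53.8 = 38.1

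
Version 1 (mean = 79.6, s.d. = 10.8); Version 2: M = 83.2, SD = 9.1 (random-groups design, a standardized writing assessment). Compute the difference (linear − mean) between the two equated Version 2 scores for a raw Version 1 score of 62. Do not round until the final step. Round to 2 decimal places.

Mean-equated: 62 + (83.2 − 79.6) = 65.60
Linear-equated: (9.1/10.8)(62 − 79.6) + 83.2 = 68.370
Difference = 68.370 − 65.60 = 2.77

2.77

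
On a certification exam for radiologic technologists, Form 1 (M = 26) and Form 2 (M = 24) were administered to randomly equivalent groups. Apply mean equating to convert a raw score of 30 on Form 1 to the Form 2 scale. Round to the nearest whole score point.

Mean equating: y = x + (M_Y − M_X) = 30 + (24 − 26) = 28

28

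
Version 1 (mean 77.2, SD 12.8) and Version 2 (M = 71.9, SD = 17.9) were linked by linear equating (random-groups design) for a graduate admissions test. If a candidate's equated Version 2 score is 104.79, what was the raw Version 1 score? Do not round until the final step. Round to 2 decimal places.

Invert y = (SD_Y/SD_X)(x − M_X) + M_Y:
x = (SD_X/SD_Y)(y − M_Y) + M_X = (12.8/17.9)(104.79 − 71.9) + 77.2
x = 0.715084 × 32.890 + 77.2 = 100.72

100.72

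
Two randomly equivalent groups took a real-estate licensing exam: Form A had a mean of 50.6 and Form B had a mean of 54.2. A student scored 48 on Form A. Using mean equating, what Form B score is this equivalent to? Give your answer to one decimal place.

51.6

Mean equating: y = x + (M_Y − M_X) = 48 + (54.2 − 50.6) = 51.6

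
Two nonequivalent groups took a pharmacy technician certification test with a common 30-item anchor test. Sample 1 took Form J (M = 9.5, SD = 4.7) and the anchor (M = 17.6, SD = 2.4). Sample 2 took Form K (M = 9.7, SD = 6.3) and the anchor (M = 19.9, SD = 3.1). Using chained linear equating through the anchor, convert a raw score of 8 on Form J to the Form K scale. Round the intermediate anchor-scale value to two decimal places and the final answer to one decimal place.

Form J → anchor (Sample 1): v = (2.4/4.7)(8 − 9.5) + 17.6 = 16.83
anchor → Form K (Sample 2): y = (6.3/3.1)(16.83 − 19.9) + 9.7 = 3.5

3.5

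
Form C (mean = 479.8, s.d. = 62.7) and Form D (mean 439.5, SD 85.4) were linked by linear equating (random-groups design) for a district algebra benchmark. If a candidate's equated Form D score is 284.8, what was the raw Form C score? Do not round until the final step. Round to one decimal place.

366.2

Invert y = (SD_Y/SD_X)(x − M_X) + M_Y:
x = (SD_X/SD_Y)(y − M_Y) + M_X = (62.7/85.4)(284.8 − 439.5) + 479.8
x = 0.734192 × -154.700 + 479.8 = 366.2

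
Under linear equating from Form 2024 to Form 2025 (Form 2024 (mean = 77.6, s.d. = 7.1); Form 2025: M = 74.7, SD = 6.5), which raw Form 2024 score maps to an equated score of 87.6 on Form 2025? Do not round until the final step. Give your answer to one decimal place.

91.7

Invert y = (SD_Y/SD_X)(x − M_X) + M_Y:
x = (SD_X/SD_Y)(y − M_Y) + M_X = (7.1/6.5)(87.6 − 74.7) + 77.6
x = 1.092308 × 12.900 + 77.6 = 91.7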